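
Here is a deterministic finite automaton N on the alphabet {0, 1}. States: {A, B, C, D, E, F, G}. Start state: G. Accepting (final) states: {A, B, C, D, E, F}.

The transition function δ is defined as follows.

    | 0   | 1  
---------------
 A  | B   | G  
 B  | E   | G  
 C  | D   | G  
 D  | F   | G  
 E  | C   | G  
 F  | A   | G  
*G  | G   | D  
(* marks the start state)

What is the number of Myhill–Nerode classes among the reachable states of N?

2

Initial partition by acceptance: {A,B,C,D,E,F} | {G}.
No further refinement is possible. Final partition (2 blocks): {A,B,C,D,E,F} | {G}.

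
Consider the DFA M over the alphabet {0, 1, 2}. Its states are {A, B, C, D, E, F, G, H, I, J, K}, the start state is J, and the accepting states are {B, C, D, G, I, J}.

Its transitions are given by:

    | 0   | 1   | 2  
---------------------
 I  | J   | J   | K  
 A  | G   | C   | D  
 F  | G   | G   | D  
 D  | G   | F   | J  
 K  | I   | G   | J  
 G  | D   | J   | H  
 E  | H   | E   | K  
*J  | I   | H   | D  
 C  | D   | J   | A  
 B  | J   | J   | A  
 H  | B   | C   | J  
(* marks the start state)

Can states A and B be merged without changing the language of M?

No

States {E} cannot be reached from the start state, so discard them.
P0 = {B,C,D,G,I,J} | {A,F,H,K}.
On input 1, block {B,C,D,G,I,J} splits into {B,C,G,I} and {D,J}.
The partition is now stable with 3 blocks: {B,C,G,I} | {A,F,H,K} | {D,J}.
A and B end up in different blocks, so they are distinguishable. For instance, the string 'ε' is accepted from only B.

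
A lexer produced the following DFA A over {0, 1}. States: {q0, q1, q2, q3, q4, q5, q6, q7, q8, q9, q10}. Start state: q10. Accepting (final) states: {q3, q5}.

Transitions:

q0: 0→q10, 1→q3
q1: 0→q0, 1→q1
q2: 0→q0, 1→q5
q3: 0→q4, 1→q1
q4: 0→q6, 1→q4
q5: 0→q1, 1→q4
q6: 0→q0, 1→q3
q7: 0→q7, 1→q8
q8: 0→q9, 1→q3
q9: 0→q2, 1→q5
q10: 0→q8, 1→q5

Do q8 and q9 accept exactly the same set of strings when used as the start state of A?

Yes

States {q7} cannot be reached from the start state, so discard them.
Initial partition by acceptance: {q3,q5} | {q0,q1,q2,q4,q6,q8,q9,q10}.
Split {q0,q1,q2,q4,q6,q8,q9,q10} by δ(·,1) → {q0,q2,q6,q8,q9,q10} and {q1,q4}.
No further refinement is possible. Final partition (3 blocks): {q3,q5} | {q0,q2,q6,q8,q9,q10} | {q1,q4}.
q8 and q9 lie in the same block of the stable partition, so they are equivalent — no string distinguishes them.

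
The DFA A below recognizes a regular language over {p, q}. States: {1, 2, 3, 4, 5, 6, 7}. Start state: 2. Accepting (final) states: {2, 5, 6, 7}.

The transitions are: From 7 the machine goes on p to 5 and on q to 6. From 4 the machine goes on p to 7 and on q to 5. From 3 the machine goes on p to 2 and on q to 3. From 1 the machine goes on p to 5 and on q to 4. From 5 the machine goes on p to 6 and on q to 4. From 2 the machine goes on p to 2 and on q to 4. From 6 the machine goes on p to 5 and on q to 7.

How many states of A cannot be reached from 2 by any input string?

2

Starting at 2 and following transitions, the reachable set is {2, 4, 5, 6, 7}. That leaves 1, 3 unreachable — 2 in total.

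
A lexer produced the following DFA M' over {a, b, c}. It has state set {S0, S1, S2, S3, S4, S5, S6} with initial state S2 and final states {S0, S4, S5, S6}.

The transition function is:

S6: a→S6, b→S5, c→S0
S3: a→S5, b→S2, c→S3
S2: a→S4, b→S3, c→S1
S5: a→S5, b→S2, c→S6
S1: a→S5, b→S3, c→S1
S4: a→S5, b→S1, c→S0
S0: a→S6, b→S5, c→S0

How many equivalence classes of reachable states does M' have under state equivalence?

Every state is reachable, so we keep all 7.
Initial partition by acceptance: {S0,S4,S5,S6} | {S1,S2,S3}.
Refine {S0,S4,S5,S6} on symbol b: members go to different blocks, giving {S0,S6} and {S4,S5}.
No further refinement is possible. Final partition (3 blocks): {S0,S6} | {S1,S2,S3} | {S4,S5}.

3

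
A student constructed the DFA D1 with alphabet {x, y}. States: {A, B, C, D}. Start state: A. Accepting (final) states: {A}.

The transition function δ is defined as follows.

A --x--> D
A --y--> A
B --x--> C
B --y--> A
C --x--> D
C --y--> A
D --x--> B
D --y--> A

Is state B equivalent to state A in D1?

No

Every state is reachable, so we keep all 4.
Initial partition by acceptance: {A} | {B,C,D}.
No further refinement is possible. Final partition (2 blocks): {A} | {B,C,D}.
B and A end up in different blocks, so they are distinguishable. For instance, the string 'ε' is accepted from only A.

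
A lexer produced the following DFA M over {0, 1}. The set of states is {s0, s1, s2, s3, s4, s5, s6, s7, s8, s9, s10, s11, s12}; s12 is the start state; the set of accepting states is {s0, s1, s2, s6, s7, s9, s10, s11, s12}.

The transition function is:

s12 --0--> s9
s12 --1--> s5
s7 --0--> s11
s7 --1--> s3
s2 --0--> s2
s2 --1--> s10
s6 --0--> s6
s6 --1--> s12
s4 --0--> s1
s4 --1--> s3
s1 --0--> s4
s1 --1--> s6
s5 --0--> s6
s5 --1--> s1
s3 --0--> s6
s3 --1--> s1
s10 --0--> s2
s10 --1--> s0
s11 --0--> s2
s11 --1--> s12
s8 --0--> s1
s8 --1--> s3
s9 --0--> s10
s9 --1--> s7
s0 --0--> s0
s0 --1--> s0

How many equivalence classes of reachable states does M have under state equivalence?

First remove the unreachable states {s8}; 12 states remain.
Initial partition by acceptance: {s0,s1,s2,s6,s7,s9,s10,s11,s12} | {s3,s4,s5}.
Split {s0,s1,s2,s6,s7,s9,s10,s11,s12} by δ(·,0) → {s0,s2,s6,s7,s9,s10,s11,s12} and {s1}.
Split {s0,s2,s6,s7,s9,s10,s11,s12} by δ(·,1) → {s0,s2,s6,s9,s10,s11} and {s7,s12}.
Split {s0,s2,s6,s9,s10,s11} by δ(·,1) → {s0,s2,s10} and {s6,s9,s11}.
Refine {s3,s4,s5} on symbol 0: members go to different blocks, giving {s3,s5} and {s4}.
On input 0, block {s6,s9,s11} splits into {s9,s11} and {s6}.
The partition is now stable with 7 blocks: {s0,s2,s10} | {s3,s5} | {s1} | {s7,s12} | {s9,s11} | {s4} | {s6}.

7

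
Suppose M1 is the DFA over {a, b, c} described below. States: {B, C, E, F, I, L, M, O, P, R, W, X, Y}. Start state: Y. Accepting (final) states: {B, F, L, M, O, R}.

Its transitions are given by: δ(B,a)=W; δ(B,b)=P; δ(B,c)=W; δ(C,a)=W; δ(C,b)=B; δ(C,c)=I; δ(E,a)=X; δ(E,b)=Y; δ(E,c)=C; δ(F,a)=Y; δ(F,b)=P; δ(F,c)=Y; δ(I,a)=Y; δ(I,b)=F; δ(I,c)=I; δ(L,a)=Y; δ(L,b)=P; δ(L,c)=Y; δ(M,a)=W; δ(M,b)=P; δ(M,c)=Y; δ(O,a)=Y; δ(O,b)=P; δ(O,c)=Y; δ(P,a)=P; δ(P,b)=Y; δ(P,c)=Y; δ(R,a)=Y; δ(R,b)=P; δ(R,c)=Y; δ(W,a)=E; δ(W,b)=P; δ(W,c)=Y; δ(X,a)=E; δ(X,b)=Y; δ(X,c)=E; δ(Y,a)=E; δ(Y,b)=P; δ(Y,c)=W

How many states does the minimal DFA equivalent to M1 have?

First remove the unreachable states {L,M,O,R}; 9 states remain.
P0 = {B,F} | {C,E,I,P,W,X,Y}.
Split {C,E,I,P,W,X,Y} by δ(·,b) → {E,P,W,X,Y} and {C,I}.
Refine {E,P,W,X,Y} on symbol c: members go to different blocks, giving {P,W,X,Y} and {E}.
Split {P,W,X,Y} by δ(·,a) → {W,X,Y} and {P}.
Refine {W,X,Y} on symbol b: members go to different blocks, giving {W,Y} and {X}.
Stable partition: {B,F} | {W,Y} | {C,I} | {E} | {P} | {X} — 6 equivalence classes.

6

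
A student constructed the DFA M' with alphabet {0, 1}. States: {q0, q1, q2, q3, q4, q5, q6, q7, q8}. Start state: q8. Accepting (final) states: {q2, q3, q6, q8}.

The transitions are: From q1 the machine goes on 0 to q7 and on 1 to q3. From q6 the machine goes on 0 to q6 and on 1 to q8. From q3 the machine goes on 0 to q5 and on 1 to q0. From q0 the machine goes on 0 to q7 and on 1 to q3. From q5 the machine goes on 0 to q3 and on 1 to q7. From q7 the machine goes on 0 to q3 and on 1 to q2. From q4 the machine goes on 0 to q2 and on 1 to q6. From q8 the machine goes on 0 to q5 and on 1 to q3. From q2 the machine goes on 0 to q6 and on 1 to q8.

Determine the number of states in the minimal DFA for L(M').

6

Reachable states from the start: {q0,q2,q3,q5,q6,q7,q8}. Unreachable: {q1,q4} — drop them.
Initial partition by acceptance: {q2,q3,q6,q8} | {q0,q5,q7}.
On input 0, block {q2,q3,q6,q8} splits into {q2,q6} and {q3,q8}.
Split {q0,q5,q7} by δ(·,0) → {q5,q7} and {q0}.
Refine {q5,q7} on symbol 1: members go to different blocks, giving {q5} and {q7}.
Split {q3,q8} by δ(·,1) → {q3} and {q8}.
No further refinement is possible. Final partition (6 blocks): {q2,q6} | {q5} | {q3} | {q0} | {q7} | {q8}.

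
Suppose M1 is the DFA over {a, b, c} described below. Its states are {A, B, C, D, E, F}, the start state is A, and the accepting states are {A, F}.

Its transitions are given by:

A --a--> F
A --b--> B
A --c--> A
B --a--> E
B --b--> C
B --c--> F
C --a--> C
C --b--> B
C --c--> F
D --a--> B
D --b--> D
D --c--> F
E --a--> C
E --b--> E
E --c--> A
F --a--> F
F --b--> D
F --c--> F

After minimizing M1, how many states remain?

Every state is reachable, so we keep all 6.
Start with accepting vs non-accepting: {A,F} | {B,C,D,E}.
No further refinement is possible. Final partition (2 blocks): {A,F} | {B,C,D,E}.

2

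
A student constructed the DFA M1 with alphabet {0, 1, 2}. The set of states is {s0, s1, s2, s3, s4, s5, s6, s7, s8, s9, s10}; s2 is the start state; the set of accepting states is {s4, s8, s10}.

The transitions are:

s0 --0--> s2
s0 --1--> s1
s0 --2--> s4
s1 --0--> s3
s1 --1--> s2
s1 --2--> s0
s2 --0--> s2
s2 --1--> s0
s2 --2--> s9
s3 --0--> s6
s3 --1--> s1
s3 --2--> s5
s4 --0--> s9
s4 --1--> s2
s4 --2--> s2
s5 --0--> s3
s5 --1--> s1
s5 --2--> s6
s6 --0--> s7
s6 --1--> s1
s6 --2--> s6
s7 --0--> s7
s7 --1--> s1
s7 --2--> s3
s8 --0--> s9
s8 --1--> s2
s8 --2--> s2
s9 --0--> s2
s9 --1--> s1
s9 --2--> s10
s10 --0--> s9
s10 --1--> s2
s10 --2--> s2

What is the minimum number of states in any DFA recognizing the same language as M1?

States {s8} cannot be reached from the start state, so discard them.
Start with accepting vs non-accepting: {s4,s10} | {s0,s1,s2,s3,s5,s6,s7,s9}.
Split {s0,s1,s2,s3,s5,s6,s7,s9} by δ(·,2) → {s1,s2,s3,s5,s6,s7} and {s0,s9}.
Refine {s1,s2,s3,s5,s6,s7} on symbol 1: members go to different blocks, giving {s1,s3,s5,s6,s7} and {s2}.
Split {s1,s3,s5,s6,s7} by δ(·,1) → {s3,s5,s6,s7} and {s1}.
The partition is now stable with 5 blocks: {s4,s10} | {s3,s5,s6,s7} | {s0,s9} | {s2} | {s1}.

5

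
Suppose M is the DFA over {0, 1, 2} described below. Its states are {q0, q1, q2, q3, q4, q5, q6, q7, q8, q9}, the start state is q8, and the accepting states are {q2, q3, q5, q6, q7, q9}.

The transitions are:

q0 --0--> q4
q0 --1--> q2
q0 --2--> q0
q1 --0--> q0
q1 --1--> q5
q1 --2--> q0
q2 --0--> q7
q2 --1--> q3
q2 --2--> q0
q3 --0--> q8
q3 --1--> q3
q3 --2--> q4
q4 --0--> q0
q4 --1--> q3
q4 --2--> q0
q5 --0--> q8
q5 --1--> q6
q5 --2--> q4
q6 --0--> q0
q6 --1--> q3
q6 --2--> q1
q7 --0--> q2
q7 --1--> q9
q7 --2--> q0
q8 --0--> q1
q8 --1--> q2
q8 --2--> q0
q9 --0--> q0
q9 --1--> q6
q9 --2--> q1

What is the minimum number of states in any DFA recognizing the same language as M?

All states are reachable from the start state.
Start with accepting vs non-accepting: {q2,q3,q5,q6,q7,q9} | {q0,q1,q4,q8}.
Refine {q2,q3,q5,q6,q7,q9} on symbol 0: members go to different blocks, giving {q3,q5,q6,q9} and {q2,q7}.
Refine {q0,q1,q4,q8} on symbol 1: members go to different blocks, giving {q0,q8} and {q1,q4}.
No further refinement is possible. Final partition (4 blocks): {q3,q5,q6,q9} | {q0,q8} | {q2,q7} | {q1,q4}.

4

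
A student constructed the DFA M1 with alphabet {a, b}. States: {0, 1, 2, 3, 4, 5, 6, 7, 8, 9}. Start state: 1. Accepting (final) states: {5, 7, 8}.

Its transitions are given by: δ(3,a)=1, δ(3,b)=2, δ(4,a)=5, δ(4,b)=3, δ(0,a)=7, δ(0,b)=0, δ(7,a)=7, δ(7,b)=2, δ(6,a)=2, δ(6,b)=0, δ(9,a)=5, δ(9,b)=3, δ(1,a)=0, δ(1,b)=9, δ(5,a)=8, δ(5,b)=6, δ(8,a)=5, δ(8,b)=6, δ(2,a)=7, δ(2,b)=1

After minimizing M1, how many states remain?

Reachable states from the start: {0,1,2,3,5,6,7,8,9}. Unreachable: {4} — drop them.
Start with accepting vs non-accepting: {5,7,8} | {0,1,2,3,6,9}.
Split {0,1,2,3,6,9} by δ(·,a) → {0,2,9} and {1,3,6}.
On input b, block {5,7,8} splits into {5,8} and {7}.
On input a, block {0,2,9} splits into {0,2} and {9}.
On input b, block {0,2} splits into {0} and {2}.
On input a, block {1,3,6} splits into {1} and {3} and {6}.
No further refinement is possible. Final partition (8 blocks): {5,8} | {0} | {1} | {7} | {9} | {2} | {3} | {6}.

8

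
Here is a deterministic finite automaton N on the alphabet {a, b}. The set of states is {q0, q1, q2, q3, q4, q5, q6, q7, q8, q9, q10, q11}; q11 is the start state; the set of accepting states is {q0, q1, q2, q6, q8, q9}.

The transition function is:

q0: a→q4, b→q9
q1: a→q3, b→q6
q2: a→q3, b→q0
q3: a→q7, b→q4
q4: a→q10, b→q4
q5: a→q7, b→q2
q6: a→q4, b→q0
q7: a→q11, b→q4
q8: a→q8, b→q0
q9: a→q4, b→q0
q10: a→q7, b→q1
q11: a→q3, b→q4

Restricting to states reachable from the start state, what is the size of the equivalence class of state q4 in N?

1

Reachable states from the start: {q0,q1,q3,q4,q6,q7,q9,q10,q11}. Unreachable: {q2,q5,q8} — drop them.
P0 = {q0,q1,q6,q9} | {q3,q4,q7,q10,q11}.
On input b, block {q3,q4,q7,q10,q11} splits into {q3,q4,q7,q11} and {q10}.
Split {q3,q4,q7,q11} by δ(·,a) → {q3,q7,q11} and {q4}.
On input a, block {q0,q1,q6,q9} splits into {q0,q6,q9} and {q1}.
Stable partition: {q0,q6,q9} | {q3,q7,q11} | {q10} | {q4} | {q1} — 5 equivalence classes.
The equivalence class containing q4 is {q4}, of size 1.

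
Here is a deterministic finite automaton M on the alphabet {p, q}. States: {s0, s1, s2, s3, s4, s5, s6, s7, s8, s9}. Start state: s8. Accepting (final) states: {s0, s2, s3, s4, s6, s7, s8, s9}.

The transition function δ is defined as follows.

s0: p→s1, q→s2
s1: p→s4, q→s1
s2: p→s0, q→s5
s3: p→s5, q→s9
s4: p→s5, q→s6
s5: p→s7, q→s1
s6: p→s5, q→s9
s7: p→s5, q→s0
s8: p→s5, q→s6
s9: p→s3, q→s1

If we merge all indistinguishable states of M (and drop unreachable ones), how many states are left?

Every state is reachable, so we keep all 10.
P0 = {s0,s2,s3,s4,s6,s7,s8,s9} | {s1,s5}.
Refine {s0,s2,s3,s4,s6,s7,s8,s9} on symbol p: members go to different blocks, giving {s0,s3,s4,s6,s7,s8} and {s2,s9}.
Refine {s0,s3,s4,s6,s7,s8} on symbol q: members go to different blocks, giving {s0,s3,s6} and {s4,s7,s8}.
Stable partition: {s0,s3,s6} | {s1,s5} | {s2,s9} | {s4,s7,s8} — 4 equivalence classes.

4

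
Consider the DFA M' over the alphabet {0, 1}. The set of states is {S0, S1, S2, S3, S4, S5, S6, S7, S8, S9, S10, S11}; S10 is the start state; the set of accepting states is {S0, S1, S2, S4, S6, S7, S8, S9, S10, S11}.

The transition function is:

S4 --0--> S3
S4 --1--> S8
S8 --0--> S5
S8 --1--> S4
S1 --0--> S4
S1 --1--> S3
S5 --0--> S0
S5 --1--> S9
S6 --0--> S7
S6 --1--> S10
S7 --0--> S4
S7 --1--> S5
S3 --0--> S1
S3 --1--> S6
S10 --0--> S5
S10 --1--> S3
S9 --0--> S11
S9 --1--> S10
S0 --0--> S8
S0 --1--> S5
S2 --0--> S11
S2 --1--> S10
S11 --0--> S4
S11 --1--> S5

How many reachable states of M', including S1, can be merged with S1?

4

Reachable states from the start: {S0,S1,S3,S4,S5,S6,S7,S8,S9,S10,S11}. Unreachable: {S2} — drop them.
P0 = {S0,S1,S4,S6,S7,S8,S9,S10,S11} | {S3,S5}.
On input 0, block {S0,S1,S4,S6,S7,S8,S9,S10,S11} splits into {S0,S1,S6,S7,S9,S11} and {S4,S8,S10}.
Refine {S0,S1,S6,S7,S9,S11} on symbol 0: members go to different blocks, giving {S0,S1,S7,S11} and {S6,S9}.
On input 1, block {S4,S8,S10} splits into {S4,S8} and {S10}.
No further refinement is possible. Final partition (5 blocks): {S0,S1,S7,S11} | {S3,S5} | {S4,S8} | {S6,S9} | {S10}.
The equivalence class containing S1 is {S0,S1,S7,S11}, of size 4.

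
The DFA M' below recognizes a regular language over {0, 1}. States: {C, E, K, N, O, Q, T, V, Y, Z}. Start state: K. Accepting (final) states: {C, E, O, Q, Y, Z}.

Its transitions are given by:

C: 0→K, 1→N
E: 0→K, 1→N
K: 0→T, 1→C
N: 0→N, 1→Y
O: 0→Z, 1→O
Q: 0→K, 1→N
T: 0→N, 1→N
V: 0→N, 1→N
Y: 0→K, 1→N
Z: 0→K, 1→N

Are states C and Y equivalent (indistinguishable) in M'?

Yes

States {E,O,Q,V,Z} cannot be reached from the start state, so discard them.
Start with accepting vs non-accepting: {C,Y} | {K,N,T}.
Split {K,N,T} by δ(·,1) → {K,N} and {T}.
Refine {K,N} on symbol 0: members go to different blocks, giving {K} and {N}.
The partition is now stable with 4 blocks: {C,Y} | {K} | {T} | {N}.
C and Y lie in the same block of the stable partition, so they are equivalent — no string distinguishes them.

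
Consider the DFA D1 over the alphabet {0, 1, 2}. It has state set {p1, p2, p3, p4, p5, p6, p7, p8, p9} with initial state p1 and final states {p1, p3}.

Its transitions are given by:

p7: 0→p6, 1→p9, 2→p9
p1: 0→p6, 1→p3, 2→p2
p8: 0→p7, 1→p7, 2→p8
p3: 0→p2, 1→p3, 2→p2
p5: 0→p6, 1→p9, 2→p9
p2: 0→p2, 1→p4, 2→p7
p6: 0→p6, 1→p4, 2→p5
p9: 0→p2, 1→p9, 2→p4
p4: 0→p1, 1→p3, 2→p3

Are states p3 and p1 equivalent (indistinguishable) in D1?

States {p8} cannot be reached from the start state, so discard them.
Initial partition by acceptance: {p1,p3} | {p2,p4,p5,p6,p7,p9}.
Refine {p2,p4,p5,p6,p7,p9} on symbol 0: members go to different blocks, giving {p2,p5,p6,p7,p9} and {p4}.
On input 1, block {p2,p5,p6,p7,p9} splits into {p5,p7,p9} and {p2,p6}.
Refine {p5,p7,p9} on symbol 2: members go to different blocks, giving {p5,p7} and {p9}.
No further refinement is possible. Final partition (5 blocks): {p1,p3} | {p5,p7} | {p4} | {p2,p6} | {p9}.
p3 and p1 lie in the same block of the stable partition, so they are equivalent — no string distinguishes them.

Yes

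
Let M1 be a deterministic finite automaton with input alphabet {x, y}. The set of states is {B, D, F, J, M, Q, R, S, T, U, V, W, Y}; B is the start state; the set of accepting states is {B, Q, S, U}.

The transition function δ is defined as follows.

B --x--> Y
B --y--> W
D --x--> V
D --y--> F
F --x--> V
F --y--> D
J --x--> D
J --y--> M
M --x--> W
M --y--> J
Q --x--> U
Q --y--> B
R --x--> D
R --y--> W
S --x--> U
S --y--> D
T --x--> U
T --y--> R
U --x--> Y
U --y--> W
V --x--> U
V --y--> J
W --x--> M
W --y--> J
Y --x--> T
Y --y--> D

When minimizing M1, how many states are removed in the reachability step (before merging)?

2

BFS from B reaches {B, D, F, J, M, R, T, U, V, W, Y}; the 2 state(s) Q, S are never visited.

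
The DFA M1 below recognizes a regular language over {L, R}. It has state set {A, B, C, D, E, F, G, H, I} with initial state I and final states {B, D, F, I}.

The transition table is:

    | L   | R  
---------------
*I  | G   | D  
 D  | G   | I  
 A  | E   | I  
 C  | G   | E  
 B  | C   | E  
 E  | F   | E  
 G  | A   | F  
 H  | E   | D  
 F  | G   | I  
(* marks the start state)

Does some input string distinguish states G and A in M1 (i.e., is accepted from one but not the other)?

Yes

Reachable states from the start: {A,D,E,F,G,I}. Unreachable: {B,C,H} — drop them.
P0 = {D,F,I} | {A,E,G}.
On input L, block {A,E,G} splits into {A,G} and {E}.
Refine {A,G} on symbol L: members go to different blocks, giving {A} and {G}.
No further refinement is possible. Final partition (4 blocks): {D,F,I} | {A} | {E} | {G}.
G and A end up in different blocks, so they are distinguishable. For instance, the string 'LL' is accepted from only A.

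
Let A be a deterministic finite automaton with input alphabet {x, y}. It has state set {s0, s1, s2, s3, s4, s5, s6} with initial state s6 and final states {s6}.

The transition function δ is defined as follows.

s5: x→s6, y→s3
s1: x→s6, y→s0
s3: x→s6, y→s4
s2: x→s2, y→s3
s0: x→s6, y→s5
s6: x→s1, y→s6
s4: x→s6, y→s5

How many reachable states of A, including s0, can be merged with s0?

5

States {s2} cannot be reached from the start state, so discard them.
Initial partition by acceptance: {s6} | {s0,s1,s3,s4,s5}.
No further refinement is possible. Final partition (2 blocks): {s6} | {s0,s1,s3,s4,s5}.
State s0 belongs to the block {s0,s1,s3,s4,s5}, which has 5 states.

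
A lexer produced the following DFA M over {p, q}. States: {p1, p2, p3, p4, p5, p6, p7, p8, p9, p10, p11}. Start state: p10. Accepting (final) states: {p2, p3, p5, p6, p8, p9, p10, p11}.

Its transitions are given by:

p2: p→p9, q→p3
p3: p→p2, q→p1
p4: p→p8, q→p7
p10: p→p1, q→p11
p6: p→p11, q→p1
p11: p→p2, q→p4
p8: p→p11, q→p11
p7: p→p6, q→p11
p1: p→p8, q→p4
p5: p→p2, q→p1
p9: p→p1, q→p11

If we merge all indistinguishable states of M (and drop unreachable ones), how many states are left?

States {p5} cannot be reached from the start state, so discard them.
Initial partition by acceptance: {p2,p3,p6,p8,p9,p10,p11} | {p1,p4,p7}.
Refine {p2,p3,p6,p8,p9,p10,p11} on symbol p: members go to different blocks, giving {p2,p3,p6,p8,p11} and {p9,p10}.
Split {p2,p3,p6,p8,p11} by δ(·,p) → {p3,p6,p8,p11} and {p2}.
Split {p3,p6,p8,p11} by δ(·,p) → {p3,p11} and {p6,p8}.
Split {p1,p4,p7} by δ(·,q) → {p1,p4} and {p7}.
Split {p1,p4} by δ(·,q) → {p1} and {p4}.
On input q, block {p3,p11} splits into {p3} and {p11}.
On input q, block {p6,p8} splits into {p6} and {p8}.
The partition is now stable with 9 blocks: {p3} | {p1} | {p9,p10} | {p2} | {p6} | {p7} | {p4} | {p11} | {p8}.

9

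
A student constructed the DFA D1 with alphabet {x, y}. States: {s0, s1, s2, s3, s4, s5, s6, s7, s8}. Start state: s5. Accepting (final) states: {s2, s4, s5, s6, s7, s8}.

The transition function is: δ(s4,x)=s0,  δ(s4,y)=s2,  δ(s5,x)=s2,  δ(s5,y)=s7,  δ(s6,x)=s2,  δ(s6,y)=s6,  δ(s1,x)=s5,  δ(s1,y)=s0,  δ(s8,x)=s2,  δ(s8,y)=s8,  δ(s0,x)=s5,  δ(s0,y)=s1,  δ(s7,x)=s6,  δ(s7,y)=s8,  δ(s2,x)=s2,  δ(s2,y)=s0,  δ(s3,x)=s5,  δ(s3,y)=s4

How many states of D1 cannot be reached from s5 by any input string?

2

No path from s5 leads to s3, s4; the other 7 states are all reachable.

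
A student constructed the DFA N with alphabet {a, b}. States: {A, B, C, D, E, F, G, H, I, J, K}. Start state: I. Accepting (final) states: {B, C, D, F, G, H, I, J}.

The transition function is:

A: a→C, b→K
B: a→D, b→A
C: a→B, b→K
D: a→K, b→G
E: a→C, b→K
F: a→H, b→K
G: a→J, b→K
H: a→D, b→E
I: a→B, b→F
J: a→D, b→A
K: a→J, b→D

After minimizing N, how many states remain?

6

Initial partition by acceptance: {B,C,D,F,G,H,I,J} | {A,E,K}.
Refine {B,C,D,F,G,H,I,J} on symbol a: members go to different blocks, giving {B,C,F,G,H,I,J} and {D}.
Split {B,C,F,G,H,I,J} by δ(·,a) → {C,F,G,I} and {B,H,J}.
Refine {C,F,G,I} on symbol b: members go to different blocks, giving {C,F,G} and {I}.
On input a, block {A,E,K} splits into {A,E} and {K}.
The partition is now stable with 6 blocks: {C,F,G} | {A,E} | {D} | {B,H,J} | {I} | {K}.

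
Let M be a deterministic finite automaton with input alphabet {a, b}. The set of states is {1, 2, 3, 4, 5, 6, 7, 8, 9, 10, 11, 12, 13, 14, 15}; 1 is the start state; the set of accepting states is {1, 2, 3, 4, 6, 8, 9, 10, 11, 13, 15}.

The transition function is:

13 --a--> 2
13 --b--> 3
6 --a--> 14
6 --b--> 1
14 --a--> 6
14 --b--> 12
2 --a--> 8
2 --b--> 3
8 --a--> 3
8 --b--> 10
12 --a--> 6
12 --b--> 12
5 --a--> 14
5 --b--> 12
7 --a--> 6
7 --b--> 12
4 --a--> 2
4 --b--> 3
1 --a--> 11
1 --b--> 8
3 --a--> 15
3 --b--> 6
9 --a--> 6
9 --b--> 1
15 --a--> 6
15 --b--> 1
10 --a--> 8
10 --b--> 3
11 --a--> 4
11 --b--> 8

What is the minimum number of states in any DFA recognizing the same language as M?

9

First remove the unreachable states {5,7,9,13}; 11 states remain.
P0 = {1,2,3,4,6,8,10,11,15} | {12,14}.
Refine {1,2,3,4,6,8,10,11,15} on symbol a: members go to different blocks, giving {1,2,3,4,8,10,11,15} and {6}.
Refine {1,2,3,4,8,10,11,15} on symbol a: members go to different blocks, giving {1,2,3,4,8,10,11} and {15}.
On input a, block {1,2,3,4,8,10,11} splits into {1,2,4,8,10,11} and {3}.
Split {1,2,4,8,10,11} by δ(·,a) → {1,2,4,10,11} and {8}.
On input a, block {1,2,4,10,11} splits into {1,4,11} and {2,10}.
Split {1,4,11} by δ(·,a) → {1,11} and {4}.
Refine {1,11} on symbol a: members go to different blocks, giving {1} and {11}.
The partition is now stable with 9 blocks: {1} | {12,14} | {6} | {15} | {3} | {8} | {2,10} | {4} | {11}.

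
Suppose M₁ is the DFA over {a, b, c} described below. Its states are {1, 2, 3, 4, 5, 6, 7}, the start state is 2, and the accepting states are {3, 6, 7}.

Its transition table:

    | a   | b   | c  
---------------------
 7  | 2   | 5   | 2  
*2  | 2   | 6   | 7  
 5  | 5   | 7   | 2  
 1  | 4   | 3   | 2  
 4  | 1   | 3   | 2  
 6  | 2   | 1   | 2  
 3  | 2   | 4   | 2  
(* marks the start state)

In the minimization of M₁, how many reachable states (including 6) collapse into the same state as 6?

Start with accepting vs non-accepting: {3,6,7} | {1,2,4,5}.
Refine {1,2,4,5} on symbol c: members go to different blocks, giving {1,4,5} and {2}.
Stable partition: {3,6,7} | {1,4,5} | {2} — 3 equivalence classes.
State 6 belongs to the block {3,6,7}, which has 3 states.

3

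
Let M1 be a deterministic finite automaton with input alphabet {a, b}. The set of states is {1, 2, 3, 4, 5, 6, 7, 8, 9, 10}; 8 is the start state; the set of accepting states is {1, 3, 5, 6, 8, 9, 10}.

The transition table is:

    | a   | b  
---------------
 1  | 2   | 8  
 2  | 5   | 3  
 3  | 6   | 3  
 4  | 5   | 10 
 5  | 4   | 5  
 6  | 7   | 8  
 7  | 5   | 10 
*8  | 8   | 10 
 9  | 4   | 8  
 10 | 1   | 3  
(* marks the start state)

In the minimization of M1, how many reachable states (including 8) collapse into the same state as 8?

1

States {9} cannot be reached from the start state, so discard them.
Initial partition by acceptance: {1,3,5,6,8,10} | {2,4,7}.
Refine {1,3,5,6,8,10} on symbol a: members go to different blocks, giving {1,5,6} and {3,8,10}.
Split {1,5,6} by δ(·,b) → {1,6} and {5}.
Refine {3,8,10} on symbol a: members go to different blocks, giving {3,10} and {8}.
Stable partition: {1,6} | {2,4,7} | {3,10} | {5} | {8} — 5 equivalence classes.
State 8 belongs to the block {8}, which has 1 states.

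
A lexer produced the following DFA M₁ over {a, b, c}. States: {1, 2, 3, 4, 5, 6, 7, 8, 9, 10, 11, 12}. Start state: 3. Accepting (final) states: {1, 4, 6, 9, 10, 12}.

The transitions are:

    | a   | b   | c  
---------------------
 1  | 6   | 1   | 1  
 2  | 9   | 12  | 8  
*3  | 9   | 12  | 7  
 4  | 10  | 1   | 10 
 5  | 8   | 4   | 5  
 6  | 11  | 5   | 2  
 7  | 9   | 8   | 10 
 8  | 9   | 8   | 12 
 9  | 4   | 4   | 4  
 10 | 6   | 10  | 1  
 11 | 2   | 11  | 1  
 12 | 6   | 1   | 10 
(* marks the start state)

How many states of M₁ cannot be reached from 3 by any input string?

Every one of the 12 states is reachable from 3.

0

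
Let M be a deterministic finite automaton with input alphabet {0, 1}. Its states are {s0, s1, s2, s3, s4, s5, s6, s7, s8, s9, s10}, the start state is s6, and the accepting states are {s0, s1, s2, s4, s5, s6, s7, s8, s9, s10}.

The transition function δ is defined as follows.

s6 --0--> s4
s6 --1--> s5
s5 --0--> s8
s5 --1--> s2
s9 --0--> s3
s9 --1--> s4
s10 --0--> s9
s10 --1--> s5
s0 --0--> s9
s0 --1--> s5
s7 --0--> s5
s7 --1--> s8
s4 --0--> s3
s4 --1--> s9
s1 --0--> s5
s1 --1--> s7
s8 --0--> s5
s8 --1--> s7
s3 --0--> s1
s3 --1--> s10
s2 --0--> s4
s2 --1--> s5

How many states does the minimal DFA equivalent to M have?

First remove the unreachable states {s0}; 10 states remain.
Start with accepting vs non-accepting: {s1,s2,s4,s5,s6,s7,s8,s9,s10} | {s3}.
On input 0, block {s1,s2,s4,s5,s6,s7,s8,s9,s10} splits into {s1,s2,s5,s6,s7,s8,s10} and {s4,s9}.
On input 0, block {s1,s2,s5,s6,s7,s8,s10} splits into {s1,s5,s7,s8} and {s2,s6,s10}.
On input 1, block {s1,s5,s7,s8} splits into {s1,s7,s8} and {s5}.
Stable partition: {s1,s7,s8} | {s3} | {s4,s9} | {s2,s6,s10} | {s5} — 5 equivalence classes.

5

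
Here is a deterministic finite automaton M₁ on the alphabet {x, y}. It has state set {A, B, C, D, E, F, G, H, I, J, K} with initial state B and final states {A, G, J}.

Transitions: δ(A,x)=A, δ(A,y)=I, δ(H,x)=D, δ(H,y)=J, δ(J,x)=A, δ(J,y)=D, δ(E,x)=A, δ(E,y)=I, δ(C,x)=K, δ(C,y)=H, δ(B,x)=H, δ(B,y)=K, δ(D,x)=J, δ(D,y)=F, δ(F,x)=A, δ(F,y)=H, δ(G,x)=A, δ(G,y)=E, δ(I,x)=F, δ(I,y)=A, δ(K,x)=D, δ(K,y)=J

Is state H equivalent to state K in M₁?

Yes

Reachable states from the start: {A,B,D,F,H,I,J,K}. Unreachable: {C,E,G} — drop them.
Initial partition by acceptance: {A,J} | {B,D,F,H,I,K}.
Split {B,D,F,H,I,K} by δ(·,x) → {B,H,I,K} and {D,F}.
Refine {A,J} on symbol y: members go to different blocks, giving {A} and {J}.
Refine {B,H,I,K} on symbol x: members go to different blocks, giving {H,I,K} and {B}.
Refine {H,I,K} on symbol y: members go to different blocks, giving {H,K} and {I}.
Split {D,F} by δ(·,x) → {D} and {F}.
The partition is now stable with 7 blocks: {A} | {H,K} | {D} | {J} | {B} | {I} | {F}.
H and K lie in the same block of the stable partition, so they are equivalent — no string distinguishes them.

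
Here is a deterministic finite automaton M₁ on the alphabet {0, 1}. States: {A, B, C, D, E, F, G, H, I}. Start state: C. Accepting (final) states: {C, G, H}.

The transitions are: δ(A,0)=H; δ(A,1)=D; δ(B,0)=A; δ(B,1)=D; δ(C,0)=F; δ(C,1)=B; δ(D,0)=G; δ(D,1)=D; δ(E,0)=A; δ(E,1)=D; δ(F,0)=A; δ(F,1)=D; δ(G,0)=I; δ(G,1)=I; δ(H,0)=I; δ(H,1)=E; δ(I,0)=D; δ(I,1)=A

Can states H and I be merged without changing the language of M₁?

No

All states are reachable from the start state.
Initial partition by acceptance: {C,G,H} | {A,B,D,E,F,I}.
On input 0, block {A,B,D,E,F,I} splits into {B,E,F,I} and {A,D}.
No further refinement is possible. Final partition (3 blocks): {C,G,H} | {B,E,F,I} | {A,D}.
H and I end up in different blocks, so they are distinguishable. For instance, the string 'ε' is accepted from only H.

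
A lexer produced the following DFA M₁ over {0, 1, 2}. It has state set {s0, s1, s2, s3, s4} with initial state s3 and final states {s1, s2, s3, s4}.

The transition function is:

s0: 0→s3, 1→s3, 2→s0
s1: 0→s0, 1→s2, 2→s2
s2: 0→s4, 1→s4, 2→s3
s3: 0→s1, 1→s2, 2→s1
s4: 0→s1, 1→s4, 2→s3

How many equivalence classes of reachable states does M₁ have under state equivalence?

Every state is reachable, so we keep all 5.
P0 = {s1,s2,s3,s4} | {s0}.
Refine {s1,s2,s3,s4} on symbol 0: members go to different blocks, giving {s2,s3,s4} and {s1}.
Split {s2,s3,s4} by δ(·,0) → {s3,s4} and {s2}.
Split {s3,s4} by δ(·,1) → {s3} and {s4}.
The partition is now stable with 5 blocks: {s3} | {s0} | {s1} | {s2} | {s4}.

5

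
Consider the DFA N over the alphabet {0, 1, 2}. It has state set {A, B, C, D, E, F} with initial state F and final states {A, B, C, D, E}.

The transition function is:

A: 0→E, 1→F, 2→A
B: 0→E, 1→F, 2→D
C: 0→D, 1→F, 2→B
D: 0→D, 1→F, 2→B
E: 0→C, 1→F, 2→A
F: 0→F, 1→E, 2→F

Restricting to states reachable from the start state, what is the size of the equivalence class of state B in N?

All states are reachable from the start state.
P0 = {A,B,C,D,E} | {F}.
No further refinement is possible. Final partition (2 blocks): {A,B,C,D,E} | {F}.
State B belongs to the block {A,B,C,D,E}, which has 5 states.

5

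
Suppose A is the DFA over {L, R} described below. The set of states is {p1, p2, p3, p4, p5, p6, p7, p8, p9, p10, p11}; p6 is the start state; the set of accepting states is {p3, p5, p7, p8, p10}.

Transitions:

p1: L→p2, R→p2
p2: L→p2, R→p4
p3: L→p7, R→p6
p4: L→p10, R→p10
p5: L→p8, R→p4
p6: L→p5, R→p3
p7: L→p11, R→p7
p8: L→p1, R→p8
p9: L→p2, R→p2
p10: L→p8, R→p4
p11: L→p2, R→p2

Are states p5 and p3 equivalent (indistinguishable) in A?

Yes

States {p9} cannot be reached from the start state, so discard them.
Start with accepting vs non-accepting: {p3,p5,p7,p8,p10} | {p1,p2,p4,p6,p11}.
On input L, block {p3,p5,p7,p8,p10} splits into {p3,p5,p10} and {p7,p8}.
Split {p1,p2,p4,p6,p11} by δ(·,L) → {p1,p2,p11} and {p4,p6}.
Refine {p1,p2,p11} on symbol R: members go to different blocks, giving {p1,p11} and {p2}.
Stable partition: {p3,p5,p10} | {p1,p11} | {p7,p8} | {p4,p6} | {p2} — 5 equivalence classes.
p5 and p3 lie in the same block of the stable partition, so they are equivalent — no string distinguishes them.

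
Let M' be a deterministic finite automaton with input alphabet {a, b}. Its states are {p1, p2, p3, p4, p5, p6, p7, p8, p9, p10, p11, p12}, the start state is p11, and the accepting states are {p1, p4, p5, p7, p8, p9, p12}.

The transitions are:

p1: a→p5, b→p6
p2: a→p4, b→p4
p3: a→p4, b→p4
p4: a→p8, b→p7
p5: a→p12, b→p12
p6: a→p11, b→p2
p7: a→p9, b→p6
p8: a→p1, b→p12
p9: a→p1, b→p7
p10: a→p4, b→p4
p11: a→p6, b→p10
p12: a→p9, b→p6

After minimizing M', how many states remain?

First remove the unreachable states {p3}; 11 states remain.
Initial partition by acceptance: {p1,p4,p5,p7,p8,p9,p12} | {p2,p6,p10,p11}.
On input b, block {p1,p4,p5,p7,p8,p9,p12} splits into {p4,p5,p8,p9} and {p1,p7,p12}.
Refine {p4,p5,p8,p9} on symbol a: members go to different blocks, giving {p5,p8,p9} and {p4}.
Refine {p2,p6,p10,p11} on symbol a: members go to different blocks, giving {p2,p10} and {p6,p11}.
The partition is now stable with 5 blocks: {p5,p8,p9} | {p2,p10} | {p1,p7,p12} | {p4} | {p6,p11}.

5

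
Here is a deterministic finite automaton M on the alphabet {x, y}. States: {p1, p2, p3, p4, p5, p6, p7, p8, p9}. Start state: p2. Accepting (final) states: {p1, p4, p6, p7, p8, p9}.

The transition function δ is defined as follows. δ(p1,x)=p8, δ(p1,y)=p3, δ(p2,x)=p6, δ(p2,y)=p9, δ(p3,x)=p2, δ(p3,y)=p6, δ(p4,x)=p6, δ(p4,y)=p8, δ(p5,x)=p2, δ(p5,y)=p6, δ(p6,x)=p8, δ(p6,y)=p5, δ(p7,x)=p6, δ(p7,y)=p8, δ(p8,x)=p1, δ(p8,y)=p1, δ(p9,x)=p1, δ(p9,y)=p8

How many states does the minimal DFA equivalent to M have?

5

Reachable states from the start: {p1,p2,p3,p5,p6,p8,p9}. Unreachable: {p4,p7} — drop them.
Start with accepting vs non-accepting: {p1,p6,p8,p9} | {p2,p3,p5}.
On input y, block {p1,p6,p8,p9} splits into {p1,p6} and {p8,p9}.
Split {p2,p3,p5} by δ(·,x) → {p3,p5} and {p2}.
Refine {p8,p9} on symbol y: members go to different blocks, giving {p8} and {p9}.
Stable partition: {p1,p6} | {p3,p5} | {p8} | {p2} | {p9} — 5 equivalence classes.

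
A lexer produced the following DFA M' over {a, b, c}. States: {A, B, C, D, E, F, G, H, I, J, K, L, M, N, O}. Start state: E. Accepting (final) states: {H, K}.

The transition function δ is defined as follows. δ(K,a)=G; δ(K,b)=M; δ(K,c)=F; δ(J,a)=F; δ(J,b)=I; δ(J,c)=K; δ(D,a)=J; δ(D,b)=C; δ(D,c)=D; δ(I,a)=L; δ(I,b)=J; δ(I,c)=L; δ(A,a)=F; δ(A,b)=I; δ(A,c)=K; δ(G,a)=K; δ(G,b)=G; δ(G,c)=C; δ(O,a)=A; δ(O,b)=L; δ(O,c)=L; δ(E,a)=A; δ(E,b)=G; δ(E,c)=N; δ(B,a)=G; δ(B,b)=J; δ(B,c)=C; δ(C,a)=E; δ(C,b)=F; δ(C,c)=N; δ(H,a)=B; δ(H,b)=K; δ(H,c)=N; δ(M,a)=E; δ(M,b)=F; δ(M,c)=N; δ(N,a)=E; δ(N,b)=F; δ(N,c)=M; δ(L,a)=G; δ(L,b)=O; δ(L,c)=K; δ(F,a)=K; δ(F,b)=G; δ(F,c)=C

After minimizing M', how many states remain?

First remove the unreachable states {B,D,H}; 12 states remain.
P0 = {K} | {A,C,E,F,G,I,J,L,M,N,O}.
Refine {A,C,E,F,G,I,J,L,M,N,O} on symbol a: members go to different blocks, giving {A,C,E,I,J,L,M,N,O} and {F,G}.
Refine {A,C,E,I,J,L,M,N,O} on symbol a: members go to different blocks, giving {C,E,I,M,N,O} and {A,J,L}.
Refine {C,E,I,M,N,O} on symbol a: members go to different blocks, giving {C,M,N} and {E,I,O}.
Split {E,I,O} by δ(·,b) → {I,O} and {E}.
No further refinement is possible. Final partition (6 blocks): {K} | {C,M,N} | {F,G} | {A,J,L} | {I,O} | {E}.

6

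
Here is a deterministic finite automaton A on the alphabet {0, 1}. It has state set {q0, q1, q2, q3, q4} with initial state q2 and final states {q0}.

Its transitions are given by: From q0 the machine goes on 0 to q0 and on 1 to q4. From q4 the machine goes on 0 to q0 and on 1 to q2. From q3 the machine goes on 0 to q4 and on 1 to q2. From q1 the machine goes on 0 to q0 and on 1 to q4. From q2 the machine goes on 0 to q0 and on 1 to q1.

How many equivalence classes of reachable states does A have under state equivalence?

2

States {q3} cannot be reached from the start state, so discard them.
Initial partition by acceptance: {q0} | {q1,q2,q4}.
The partition is now stable with 2 blocks: {q0} | {q1,q2,q4}.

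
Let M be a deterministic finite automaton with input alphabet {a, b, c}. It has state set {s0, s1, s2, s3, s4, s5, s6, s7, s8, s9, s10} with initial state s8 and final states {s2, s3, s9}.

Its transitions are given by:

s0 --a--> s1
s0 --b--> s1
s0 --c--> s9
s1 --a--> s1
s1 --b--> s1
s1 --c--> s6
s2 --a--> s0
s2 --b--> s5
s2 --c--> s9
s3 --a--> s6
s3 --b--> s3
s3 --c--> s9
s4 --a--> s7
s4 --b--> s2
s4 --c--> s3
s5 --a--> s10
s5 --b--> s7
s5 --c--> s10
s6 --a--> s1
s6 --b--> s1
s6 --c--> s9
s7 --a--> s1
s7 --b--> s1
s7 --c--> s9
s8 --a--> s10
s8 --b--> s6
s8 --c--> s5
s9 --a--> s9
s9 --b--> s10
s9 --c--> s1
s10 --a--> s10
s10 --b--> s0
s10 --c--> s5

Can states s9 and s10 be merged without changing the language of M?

No

States {s2,s3,s4} cannot be reached from the start state, so discard them.
Initial partition by acceptance: {s9} | {s0,s1,s5,s6,s7,s8,s10}.
On input c, block {s0,s1,s5,s6,s7,s8,s10} splits into {s1,s5,s8,s10} and {s0,s6,s7}.
Refine {s1,s5,s8,s10} on symbol b: members go to different blocks, giving {s5,s8,s10} and {s1}.
The partition is now stable with 4 blocks: {s9} | {s5,s8,s10} | {s0,s6,s7} | {s1}.
s9 and s10 end up in different blocks, so they are distinguishable. For instance, the string 'ε' is accepted from only s9.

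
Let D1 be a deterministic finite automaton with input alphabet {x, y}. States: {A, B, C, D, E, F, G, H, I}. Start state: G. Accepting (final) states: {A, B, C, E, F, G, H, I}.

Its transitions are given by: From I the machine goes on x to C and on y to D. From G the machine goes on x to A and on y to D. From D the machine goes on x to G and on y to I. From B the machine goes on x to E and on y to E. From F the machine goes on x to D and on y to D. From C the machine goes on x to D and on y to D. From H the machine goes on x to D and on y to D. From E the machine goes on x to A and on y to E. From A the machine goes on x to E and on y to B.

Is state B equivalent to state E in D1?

Yes

First remove the unreachable states {F,H}; 7 states remain.
Start with accepting vs non-accepting: {A,B,C,E,G,I} | {D}.
Refine {A,B,C,E,G,I} on symbol x: members go to different blocks, giving {A,B,E,G,I} and {C}.
Refine {A,B,E,G,I} on symbol x: members go to different blocks, giving {A,B,E,G} and {I}.
Refine {A,B,E,G} on symbol y: members go to different blocks, giving {A,B,E} and {G}.
Stable partition: {A,B,E} | {D} | {C} | {I} | {G} — 5 equivalence classes.
B and E lie in the same block of the stable partition, so they are equivalent — no string distinguishes them.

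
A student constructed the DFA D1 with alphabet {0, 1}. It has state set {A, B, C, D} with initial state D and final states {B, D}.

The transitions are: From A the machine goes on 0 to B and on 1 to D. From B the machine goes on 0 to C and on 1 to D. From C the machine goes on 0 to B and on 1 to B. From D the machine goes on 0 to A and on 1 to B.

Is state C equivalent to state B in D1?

No

Start with accepting vs non-accepting: {B,D} | {A,C}.
Stable partition: {B,D} | {A,C} — 2 equivalence classes.
C and B end up in different blocks, so they are distinguishable. For instance, the string 'ε' is accepted from only B.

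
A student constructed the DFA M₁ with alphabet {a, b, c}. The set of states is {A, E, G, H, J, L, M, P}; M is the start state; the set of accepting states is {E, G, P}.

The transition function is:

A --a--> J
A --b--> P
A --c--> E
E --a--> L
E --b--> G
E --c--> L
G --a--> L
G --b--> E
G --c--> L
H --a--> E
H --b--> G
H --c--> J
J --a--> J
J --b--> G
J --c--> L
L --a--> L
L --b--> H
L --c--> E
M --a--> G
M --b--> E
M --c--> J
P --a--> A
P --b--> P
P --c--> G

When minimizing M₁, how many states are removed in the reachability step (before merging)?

No path from M leads to A, P; the other 6 states are all reachable.

2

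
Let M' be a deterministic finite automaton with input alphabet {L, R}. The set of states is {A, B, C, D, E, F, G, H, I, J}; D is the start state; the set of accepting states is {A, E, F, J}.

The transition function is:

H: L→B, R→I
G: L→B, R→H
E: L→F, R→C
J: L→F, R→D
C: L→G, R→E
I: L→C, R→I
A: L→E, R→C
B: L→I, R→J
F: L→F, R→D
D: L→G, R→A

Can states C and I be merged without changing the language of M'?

No

P0 = {A,E,F,J} | {B,C,D,G,H,I}.
Refine {B,C,D,G,H,I} on symbol R: members go to different blocks, giving {B,C,D} and {G,H,I}.
The partition is now stable with 3 blocks: {A,E,F,J} | {B,C,D} | {G,H,I}.
C and I end up in different blocks, so they are distinguishable. For instance, the string 'R' is accepted from only C.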